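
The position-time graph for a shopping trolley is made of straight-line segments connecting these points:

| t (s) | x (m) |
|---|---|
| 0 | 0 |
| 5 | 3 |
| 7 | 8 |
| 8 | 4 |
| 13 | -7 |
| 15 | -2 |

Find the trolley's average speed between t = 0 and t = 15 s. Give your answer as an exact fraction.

Average speed = (total path length)/(elapsed time); on a piecewise-linear x-t graph the path length is Σ|Δx|.
0–5 s: |Δx| = |3 − 0| = 3 m
5–7 s: |Δx| = |8 − 3| = 5 m
7–8 s: |Δx| = |4 − 8| = 4 m
8–13 s: |Δx| = |-7 − 4| = 11 m
13–15 s: |Δx| = |-2 − -7| = 5 m
Total path = 28 m; average speed = 28/15 = 28/15 m/s.

28/15 m/s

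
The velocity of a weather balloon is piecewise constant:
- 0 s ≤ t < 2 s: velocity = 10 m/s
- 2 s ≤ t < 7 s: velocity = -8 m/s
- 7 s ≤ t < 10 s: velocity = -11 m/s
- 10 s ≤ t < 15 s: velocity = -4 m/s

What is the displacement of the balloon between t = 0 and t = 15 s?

-73 m

Displacement is the signed area under the v-t curve.
0–2 s: 10 × 2 = 20 m
2–7 s: -8 × 5 = -40 m
7–10 s: -11 × 3 = -33 m
10–15 s: -4 × 5 = -20 m
Net displacement = -73 m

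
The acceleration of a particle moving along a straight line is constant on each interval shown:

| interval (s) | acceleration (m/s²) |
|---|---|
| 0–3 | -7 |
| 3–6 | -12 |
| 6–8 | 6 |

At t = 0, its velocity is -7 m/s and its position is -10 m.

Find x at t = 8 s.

On each constant-a segment, Δv = aΔt and Δx = v₀Δt + ½aΔt²; chain segment to segment.
0–3 s: v starts -7 m/s; Δx = -7·3 + ½·-7·3² = -52.5 m; v ends -28 m/s.
3–6 s: v starts -28 m/s; Δx = -28·3 + ½·-12·3² = -138 m; v ends -64 m/s.
6–8 s: v starts -64 m/s; Δx = -64·2 + ½·6·2² = -116 m; v ends -52 m/s.
x(8) = -10 + Σ Δx = -316.5 m.

-316.5 m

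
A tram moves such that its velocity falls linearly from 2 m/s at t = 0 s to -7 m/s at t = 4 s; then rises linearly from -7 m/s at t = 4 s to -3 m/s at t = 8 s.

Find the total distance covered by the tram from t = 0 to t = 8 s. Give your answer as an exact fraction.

Distance (not displacement) is the total path length: add the absolute areas under v-t.
0–4 s: v = 0 at t = 8/9 s; triangle areas 8/9 + 98/9 = 106/9 m
4–8 s: |½(-7 + -3)(4)| = 20 m
Total distance = 286/9 m

286/9 m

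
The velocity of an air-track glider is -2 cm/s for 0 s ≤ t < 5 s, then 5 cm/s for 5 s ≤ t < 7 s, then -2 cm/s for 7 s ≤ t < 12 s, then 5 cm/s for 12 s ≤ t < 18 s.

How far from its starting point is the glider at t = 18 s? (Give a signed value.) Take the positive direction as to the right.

Displacement is the signed area under the v-t curve.
0–5 s: -2 × 5 = -10 cm
5–7 s: 5 × 2 = 10 cm
7–12 s: -2 × 5 = -10 cm
12–18 s: 5 × 6 = 30 cm
Net displacement = 20 cm

20 cm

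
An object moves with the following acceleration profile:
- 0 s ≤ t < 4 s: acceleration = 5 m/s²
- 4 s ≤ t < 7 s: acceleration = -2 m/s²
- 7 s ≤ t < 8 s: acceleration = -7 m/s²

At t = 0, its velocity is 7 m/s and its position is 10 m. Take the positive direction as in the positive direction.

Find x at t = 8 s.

On each constant-a segment, Δv = aΔt and Δx = v₀Δt + ½aΔt²; chain segment to segment.
0–4 s: v starts 7 m/s; Δx = 7·4 + ½·5·4² = 68 m; v ends 27 m/s.
4–7 s: v starts 27 m/s; Δx = 27·3 + ½·-2·3² = 72 m; v ends 21 m/s.
7–8 s: v starts 21 m/s; Δx = 21·1 + ½·-7·1² = 17.5 m; v ends 14 m/s.
x(8) = 10 + Σ Δx = 167.5 m.

167.5 m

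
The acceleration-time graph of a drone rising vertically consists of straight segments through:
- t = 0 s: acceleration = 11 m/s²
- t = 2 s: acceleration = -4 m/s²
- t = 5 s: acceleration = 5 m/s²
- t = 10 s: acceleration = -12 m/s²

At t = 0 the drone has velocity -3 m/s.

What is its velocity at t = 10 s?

Δv equals the area under the a-t graph; then v = v₀ + Δv.
0–2 s: ½(11 + -4)(2) = 7 m/s
2–5 s: ½(-4 + 5)(3) = 1.5 m/s
5–10 s: ½(5 + -12)(5) = -17.5 m/s
Δv = -9 m/s, so v(10) = -3 + (-9) = -12 m/s.

-12 m/s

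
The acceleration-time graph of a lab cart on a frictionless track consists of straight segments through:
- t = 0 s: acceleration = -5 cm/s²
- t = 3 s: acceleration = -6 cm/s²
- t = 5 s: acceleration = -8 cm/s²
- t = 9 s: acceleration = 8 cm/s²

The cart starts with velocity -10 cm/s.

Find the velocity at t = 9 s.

Δv equals the area under the a-t graph; then v = v₀ + Δv.
0–3 s: ½(-5 + -6)(3) = -16.5 cm/s
3–5 s: ½(-6 + -8)(2) = -14 cm/s
5–9 s: ½(-8 + 8)(4) = 0 cm/s
Δv = -30.5 cm/s, so v(9) = -10 + (-30.5) = -40.5 cm/s.

-40.5 cm/s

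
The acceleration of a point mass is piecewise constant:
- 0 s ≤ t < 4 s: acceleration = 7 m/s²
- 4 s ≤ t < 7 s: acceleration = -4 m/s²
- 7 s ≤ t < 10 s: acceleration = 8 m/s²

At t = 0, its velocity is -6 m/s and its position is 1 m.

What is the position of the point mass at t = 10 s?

147 m

On each constant-a segment, Δv = aΔt and Δx = v₀Δt + ½aΔt²; chain segment to segment.
0–4 s: v starts -6 m/s; Δx = -6·4 + ½·7·4² = 32 m; v ends 22 m/s.
4–7 s: v starts 22 m/s; Δx = 22·3 + ½·-4·3² = 48 m; v ends 10 m/s.
7–10 s: v starts 10 m/s; Δx = 10·3 + ½·8·3² = 66 m; v ends 34 m/s.
x(10) = 1 + Σ Δx = 147 m.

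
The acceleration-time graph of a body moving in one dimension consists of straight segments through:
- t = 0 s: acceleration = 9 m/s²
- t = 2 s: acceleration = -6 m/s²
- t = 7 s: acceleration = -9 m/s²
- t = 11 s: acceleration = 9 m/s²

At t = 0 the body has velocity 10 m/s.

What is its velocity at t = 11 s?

-24.5 m/s

Δv equals the area under the a-t graph; then v = v₀ + Δv.
0–2 s: ½(9 + -6)(2) = 3 m/s
2–7 s: ½(-6 + -9)(5) = -37.5 m/s
7–11 s: ½(-9 + 9)(4) = 0 m/s
Δv = -34.5 m/s, so v(11) = 10 + (-34.5) = -24.5 m/s.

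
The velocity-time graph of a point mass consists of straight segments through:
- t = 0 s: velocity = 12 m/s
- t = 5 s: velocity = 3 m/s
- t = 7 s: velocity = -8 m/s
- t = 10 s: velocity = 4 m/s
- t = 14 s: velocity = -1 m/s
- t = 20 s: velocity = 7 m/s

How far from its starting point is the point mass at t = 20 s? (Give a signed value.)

50.5 m

Net displacement equals the area under the velocity-time graph (areas below the axis count negative).
0–5 s: ½(12 + 3)(5) = 37.5 m
5–7 s: ½(3 + -8)(2) = -5 m
7–10 s: ½(-8 + 4)(3) = -6 m
10–14 s: ½(4 + -1)(4) = 6 m
14–20 s: ½(-1 + 7)(6) = 18 m
Net displacement = 50.5 m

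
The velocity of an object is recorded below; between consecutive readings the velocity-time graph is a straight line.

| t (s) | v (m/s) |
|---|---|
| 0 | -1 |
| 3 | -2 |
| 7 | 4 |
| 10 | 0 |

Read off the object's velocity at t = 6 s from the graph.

On 3–7 s the graph is linear from -2 to 4 m/s: v(6) = -2 + (4 − -2)·(6 − 3)/(7 − 3) = 2.5 m/s.

2.5 m/s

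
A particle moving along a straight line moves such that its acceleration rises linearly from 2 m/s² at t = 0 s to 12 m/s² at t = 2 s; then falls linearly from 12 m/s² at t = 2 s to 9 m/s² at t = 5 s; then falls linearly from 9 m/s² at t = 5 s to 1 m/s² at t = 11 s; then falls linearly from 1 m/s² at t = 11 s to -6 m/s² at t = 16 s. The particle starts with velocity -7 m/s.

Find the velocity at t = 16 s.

56 m/s

Δv equals the area under the a-t graph; then v = v₀ + Δv.
0–2 s: ½(2 + 12)(2) = 14 m/s
2–5 s: ½(12 + 9)(3) = 31.5 m/s
5–11 s: ½(9 + 1)(6) = 30 m/s
11–16 s: ½(1 + -6)(5) = -12.5 m/s
Δv = 63 m/s, so v(16) = -7 + (63) = 56 m/s.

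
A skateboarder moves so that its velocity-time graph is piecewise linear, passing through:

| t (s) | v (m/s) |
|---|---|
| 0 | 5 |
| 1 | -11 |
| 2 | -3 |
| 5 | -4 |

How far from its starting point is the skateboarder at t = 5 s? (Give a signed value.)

-20.5 m

Net displacement equals the area under the velocity-time graph (areas below the axis count negative).
0–1 s: ½(5 + -11)(1) = -3 m
1–2 s: ½(-11 + -3)(1) = -7 m
2–5 s: ½(-3 + -4)(3) = -10.5 m
Net displacement = -20.5 m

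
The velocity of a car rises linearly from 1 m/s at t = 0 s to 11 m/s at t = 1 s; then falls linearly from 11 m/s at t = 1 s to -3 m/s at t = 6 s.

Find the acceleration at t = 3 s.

Acceleration is the slope of the v-t graph on 1–6 s: (-3 − 11)/(6 − 1) = -2.8 m/s².

-2.8 m/s²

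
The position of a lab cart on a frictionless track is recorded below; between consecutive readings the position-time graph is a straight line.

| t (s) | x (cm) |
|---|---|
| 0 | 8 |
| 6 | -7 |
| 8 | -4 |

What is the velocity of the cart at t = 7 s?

Velocity is the slope of the x-t graph on 6–8 s: (-4 − -7)/(8 − 6) = 1.5 cm/s.

1.5 cm/s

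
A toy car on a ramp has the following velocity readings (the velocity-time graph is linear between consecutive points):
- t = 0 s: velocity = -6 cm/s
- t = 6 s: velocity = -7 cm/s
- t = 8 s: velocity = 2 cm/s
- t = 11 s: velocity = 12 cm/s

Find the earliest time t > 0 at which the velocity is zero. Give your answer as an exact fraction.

v changes sign on 6–8 s (from -7 to 2); the graph is linear there, so v = 0 at t = 6 + (7)·(8 − 6)/(2 − -7) = 68/9 s.

t = 68/9 s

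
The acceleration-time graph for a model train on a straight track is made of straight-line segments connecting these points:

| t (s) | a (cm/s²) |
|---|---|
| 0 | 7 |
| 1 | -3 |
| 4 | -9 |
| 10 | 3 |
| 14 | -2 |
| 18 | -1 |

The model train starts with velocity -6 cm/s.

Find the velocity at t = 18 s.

-44 cm/s

Δv equals the area under the a-t graph; then v = v₀ + Δv.
0–1 s: ½(7 + -3)(1) = 2 cm/s
1–4 s: ½(-3 + -9)(3) = -18 cm/s
4–10 s: ½(-9 + 3)(6) = -18 cm/s
10–14 s: ½(3 + -2)(4) = 2 cm/s
14–18 s: ½(-2 + -1)(4) = -6 cm/s
Δv = -38 cm/s, so v(18) = -6 + (-38) = -44 cm/s.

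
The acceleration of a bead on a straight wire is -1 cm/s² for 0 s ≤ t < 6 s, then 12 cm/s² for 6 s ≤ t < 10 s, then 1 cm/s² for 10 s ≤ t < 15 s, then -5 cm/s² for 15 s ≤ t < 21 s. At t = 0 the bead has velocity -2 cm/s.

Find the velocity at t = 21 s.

Δv equals the area under the a-t graph; then v = v₀ + Δv.
0–6 s: -1 × 6 = -6 cm/s
6–10 s: 12 × 4 = 48 cm/s
10–15 s: 1 × 5 = 5 cm/s
15–21 s: -5 × 6 = -30 cm/s
Δv = 17 cm/s, so v(21) = -2 + (17) = 15 cm/s.

15 cm/s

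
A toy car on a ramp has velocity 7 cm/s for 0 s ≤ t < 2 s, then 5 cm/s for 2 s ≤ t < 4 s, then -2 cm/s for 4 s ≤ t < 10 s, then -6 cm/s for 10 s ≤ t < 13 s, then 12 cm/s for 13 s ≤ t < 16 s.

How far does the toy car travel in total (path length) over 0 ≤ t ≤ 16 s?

90 cm

Total distance travelled is ∫|v| dt — sum the magnitudes of each area piece.
0–2 s: |7| × 2 = 14 cm
2–4 s: |5| × 2 = 10 cm
4–10 s: |-2| × 6 = 12 cm
10–13 s: |-6| × 3 = 18 cm
13–16 s: |12| × 3 = 36 cm
Total distance = 90 cm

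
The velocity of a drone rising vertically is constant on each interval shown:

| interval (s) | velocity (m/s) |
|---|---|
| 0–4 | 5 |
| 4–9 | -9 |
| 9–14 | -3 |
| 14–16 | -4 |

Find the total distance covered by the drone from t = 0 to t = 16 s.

Total distance travelled is ∫|v| dt — sum the magnitudes of each area piece.
0–4 s: |5| × 4 = 20 m
4–9 s: |-9| × 5 = 45 m
9–14 s: |-3| × 5 = 15 m
14–16 s: |-4| × 2 = 8 m
Total distance = 88 m

88 m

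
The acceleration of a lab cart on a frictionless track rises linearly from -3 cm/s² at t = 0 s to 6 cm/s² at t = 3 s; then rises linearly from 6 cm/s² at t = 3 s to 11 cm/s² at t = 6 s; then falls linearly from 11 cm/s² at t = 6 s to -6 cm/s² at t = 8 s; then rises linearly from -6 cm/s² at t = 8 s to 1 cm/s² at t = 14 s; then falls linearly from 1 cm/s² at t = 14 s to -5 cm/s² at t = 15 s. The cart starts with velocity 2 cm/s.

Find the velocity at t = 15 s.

20 cm/s

Δv equals the area under the a-t graph; then v = v₀ + Δv.
0–3 s: ½(-3 + 6)(3) = 4.5 cm/s
3–6 s: ½(6 + 11)(3) = 25.5 cm/s
6–8 s: ½(11 + -6)(2) = 5 cm/s
8–14 s: ½(-6 + 1)(6) = -15 cm/s
14–15 s: ½(1 + -5)(1) = -2 cm/s
Δv = 18 cm/s, so v(15) = 2 + (18) = 20 cm/s.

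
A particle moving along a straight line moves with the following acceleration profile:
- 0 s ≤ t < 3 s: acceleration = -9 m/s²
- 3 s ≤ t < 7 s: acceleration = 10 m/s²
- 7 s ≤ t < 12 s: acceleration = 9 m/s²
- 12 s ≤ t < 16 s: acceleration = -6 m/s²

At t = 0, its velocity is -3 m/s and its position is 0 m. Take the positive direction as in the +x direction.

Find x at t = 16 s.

On each constant-a segment, Δv = aΔt and Δx = v₀Δt + ½aΔt²; chain segment to segment.
0–3 s: v starts -3 m/s; Δx = -3·3 + ½·-9·3² = -49.5 m; v ends -30 m/s.
3–7 s: v starts -30 m/s; Δx = -30·4 + ½·10·4² = -40 m; v ends 10 m/s.
7–12 s: v starts 10 m/s; Δx = 10·5 + ½·9·5² = 162.5 m; v ends 55 m/s.
12–16 s: v starts 55 m/s; Δx = 55·4 + ½·-6·4² = 172 m; v ends 31 m/s.
x(16) = 0 + Σ Δx = 245 m.

245 m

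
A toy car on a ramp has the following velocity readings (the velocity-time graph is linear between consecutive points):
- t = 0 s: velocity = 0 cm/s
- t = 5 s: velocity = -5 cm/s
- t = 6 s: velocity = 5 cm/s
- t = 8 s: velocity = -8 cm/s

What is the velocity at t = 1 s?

-1 cm/s

On 0–5 s the graph is linear from 0 to -5 cm/s: v(1) = 0 + (-5 − 0)·(1 − 0)/(5 − 0) = -1 cm/s.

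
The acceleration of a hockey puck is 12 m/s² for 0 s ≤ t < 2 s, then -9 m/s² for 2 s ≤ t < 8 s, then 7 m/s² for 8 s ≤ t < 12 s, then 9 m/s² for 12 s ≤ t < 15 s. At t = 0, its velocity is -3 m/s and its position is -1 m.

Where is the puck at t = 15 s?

-69.5 m

On each constant-a segment, Δv = aΔt and Δx = v₀Δt + ½aΔt²; chain segment to segment.
0–2 s: v starts -3 m/s; Δx = -3·2 + ½·12·2² = 18 m; v ends 21 m/s.
2–8 s: v starts 21 m/s; Δx = 21·6 + ½·-9·6² = -36 m; v ends -33 m/s.
8–12 s: v starts -33 m/s; Δx = -33·4 + ½·7·4² = -76 m; v ends -5 m/s.
12–15 s: v starts -5 m/s; Δx = -5·3 + ½·9·3² = 25.5 m; v ends 22 m/s.
x(15) = -1 + Σ Δx = -69.5 m.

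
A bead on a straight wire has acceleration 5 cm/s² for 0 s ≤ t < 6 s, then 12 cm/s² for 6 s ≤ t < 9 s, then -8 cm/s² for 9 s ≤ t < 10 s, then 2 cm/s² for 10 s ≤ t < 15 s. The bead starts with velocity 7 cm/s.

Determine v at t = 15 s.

75 cm/s

Δv equals the area under the a-t graph; then v = v₀ + Δv.
0–6 s: 5 × 6 = 30 cm/s
6–9 s: 12 × 3 = 36 cm/s
9–10 s: -8 × 1 = -8 cm/s
10–15 s: 2 × 5 = 10 cm/s
Δv = 68 cm/s, so v(15) = 7 + (68) = 75 cm/s.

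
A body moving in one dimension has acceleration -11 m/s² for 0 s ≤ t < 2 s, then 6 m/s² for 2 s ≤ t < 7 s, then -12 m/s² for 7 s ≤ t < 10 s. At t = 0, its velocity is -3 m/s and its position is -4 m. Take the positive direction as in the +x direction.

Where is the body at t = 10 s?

-121 m

On each constant-a segment, Δv = aΔt and Δx = v₀Δt + ½aΔt²; chain segment to segment.
0–2 s: v starts -3 m/s; Δx = -3·2 + ½·-11·2² = -28 m; v ends -25 m/s.
2–7 s: v starts -25 m/s; Δx = -25·5 + ½·6·5² = -50 m; v ends 5 m/s.
7–10 s: v starts 5 m/s; Δx = 5·3 + ½·-12·3² = -39 m; v ends -31 m/s.
x(10) = -4 + Σ Δx = -121 m.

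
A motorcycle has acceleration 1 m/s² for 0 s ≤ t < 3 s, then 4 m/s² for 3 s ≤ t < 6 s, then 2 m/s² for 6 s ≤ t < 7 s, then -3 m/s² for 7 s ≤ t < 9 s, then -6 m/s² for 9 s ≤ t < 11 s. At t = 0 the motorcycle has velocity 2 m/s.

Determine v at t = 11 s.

1 m/s

Δv equals the area under the a-t graph; then v = v₀ + Δv.
0–3 s: 1 × 3 = 3 m/s
3–6 s: 4 × 3 = 12 m/s
6–7 s: 2 × 1 = 2 m/s
7–9 s: -3 × 2 = -6 m/s
9–11 s: -6 × 2 = -12 m/s
Δv = -1 m/s, so v(11) = 2 + (-1) = 1 m/s.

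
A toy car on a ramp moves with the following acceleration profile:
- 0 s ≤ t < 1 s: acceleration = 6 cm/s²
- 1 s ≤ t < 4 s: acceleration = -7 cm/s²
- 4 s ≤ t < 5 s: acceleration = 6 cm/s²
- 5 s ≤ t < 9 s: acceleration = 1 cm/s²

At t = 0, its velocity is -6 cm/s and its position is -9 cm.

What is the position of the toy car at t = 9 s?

On each constant-a segment, Δv = aΔt and Δx = v₀Δt + ½aΔt²; chain segment to segment.
0–1 s: v starts -6 cm/s; Δx = -6·1 + ½·6·1² = -3 cm; v ends 0 cm/s.
1–4 s: v starts 0 cm/s; Δx = 0·3 + ½·-7·3² = -31.5 cm; v ends -21 cm/s.
4–5 s: v starts -21 cm/s; Δx = -21·1 + ½·6·1² = -18 cm; v ends -15 cm/s.
5–9 s: v starts -15 cm/s; Δx = -15·4 + ½·1·4² = -52 cm; v ends -11 cm/s.
x(9) = -9 + Σ Δx = -113.5 cm.

-113.5 cm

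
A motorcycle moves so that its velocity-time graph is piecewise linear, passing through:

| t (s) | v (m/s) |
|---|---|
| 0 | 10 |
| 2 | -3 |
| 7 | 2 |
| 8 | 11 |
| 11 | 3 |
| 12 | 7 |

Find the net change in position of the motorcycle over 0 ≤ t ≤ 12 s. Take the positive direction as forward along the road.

37 m

Net displacement equals the area under the velocity-time graph (areas below the axis count negative).
0–2 s: ½(10 + -3)(2) = 7 m
2–7 s: ½(-3 + 2)(5) = -2.5 m
7–8 s: ½(2 + 11)(1) = 6.5 m
8–11 s: ½(11 + 3)(3) = 21 m
11–12 s: ½(3 + 7)(1) = 5 m
Net displacement = 37 m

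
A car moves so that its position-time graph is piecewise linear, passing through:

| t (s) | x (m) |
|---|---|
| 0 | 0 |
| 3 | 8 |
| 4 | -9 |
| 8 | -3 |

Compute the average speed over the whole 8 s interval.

3.875 m/s

Average speed = (total path length)/(elapsed time); on a piecewise-linear x-t graph the path length is Σ|Δx|.
0–3 s: |Δx| = |8 − 0| = 8 m
3–4 s: |Δx| = |-9 − 8| = 17 m
4–8 s: |Δx| = |-3 − -9| = 6 m
Total path = 31 m; average speed = 31/8 = 3.875 m/s.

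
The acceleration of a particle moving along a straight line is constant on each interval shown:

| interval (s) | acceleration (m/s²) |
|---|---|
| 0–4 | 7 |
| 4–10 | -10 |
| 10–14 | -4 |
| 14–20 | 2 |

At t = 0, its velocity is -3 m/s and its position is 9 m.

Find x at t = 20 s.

-419 m

On each constant-a segment, Δv = aΔt and Δx = v₀Δt + ½aΔt²; chain segment to segment.
0–4 s: v starts -3 m/s; Δx = -3·4 + ½·7·4² = 44 m; v ends 25 m/s.
4–10 s: v starts 25 m/s; Δx = 25·6 + ½·-10·6² = -30 m; v ends -35 m/s.
10–14 s: v starts -35 m/s; Δx = -35·4 + ½·-4·4² = -172 m; v ends -51 m/s.
14–20 s: v starts -51 m/s; Δx = -51·6 + ½·2·6² = -270 m; v ends -39 m/s.
x(20) = 9 + Σ Δx = -419 m.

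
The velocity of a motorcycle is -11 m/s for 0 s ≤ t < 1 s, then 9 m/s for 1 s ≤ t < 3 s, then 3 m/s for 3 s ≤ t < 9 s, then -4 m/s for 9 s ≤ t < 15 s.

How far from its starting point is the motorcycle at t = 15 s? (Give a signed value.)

1 m

Displacement is the signed area under the v-t curve.
0–1 s: -11 × 1 = -11 m
1–3 s: 9 × 2 = 18 m
3–9 s: 3 × 6 = 18 m
9–15 s: -4 × 6 = -24 m
Net displacement = 1 m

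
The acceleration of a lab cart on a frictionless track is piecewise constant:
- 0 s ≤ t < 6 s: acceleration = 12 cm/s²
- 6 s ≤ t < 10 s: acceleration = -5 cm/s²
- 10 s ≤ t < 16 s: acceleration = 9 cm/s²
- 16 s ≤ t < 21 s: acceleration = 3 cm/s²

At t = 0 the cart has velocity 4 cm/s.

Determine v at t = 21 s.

Δv equals the area under the a-t graph; then v = v₀ + Δv.
0–6 s: 12 × 6 = 72 cm/s
6–10 s: -5 × 4 = -20 cm/s
10–16 s: 9 × 6 = 54 cm/s
16–21 s: 3 × 5 = 15 cm/s
Δv = 121 cm/s, so v(21) = 4 + (121) = 125 cm/s.

125 cm/s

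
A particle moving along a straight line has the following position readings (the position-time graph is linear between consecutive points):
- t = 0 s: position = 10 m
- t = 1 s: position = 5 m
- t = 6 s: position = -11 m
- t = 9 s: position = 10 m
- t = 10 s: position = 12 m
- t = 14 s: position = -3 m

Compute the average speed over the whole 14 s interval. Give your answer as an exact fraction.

59/14 m/s

Average speed = (total path length)/(elapsed time); on a piecewise-linear x-t graph the path length is Σ|Δx|.
0–1 s: |Δx| = |5 − 10| = 5 m
1–6 s: |Δx| = |-11 − 5| = 16 m
6–9 s: |Δx| = |10 − -11| = 21 m
9–10 s: |Δx| = |12 − 10| = 2 m
10–14 s: |Δx| = |-3 − 12| = 15 m
Total path = 59 m; average speed = 59/14 = 59/14 m/s.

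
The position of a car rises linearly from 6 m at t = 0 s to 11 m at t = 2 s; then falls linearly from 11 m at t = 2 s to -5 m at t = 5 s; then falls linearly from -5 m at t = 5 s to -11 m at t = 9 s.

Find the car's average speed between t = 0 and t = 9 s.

Average speed = (total path length)/(elapsed time); on a piecewise-linear x-t graph the path length is Σ|Δx|.
0–2 s: |Δx| = |11 − 6| = 5 m
2–5 s: |Δx| = |-5 − 11| = 16 m
5–9 s: |Δx| = |-11 − -5| = 6 m
Total path = 27 m; average speed = 27/9 = 3 m/s.

3 m/s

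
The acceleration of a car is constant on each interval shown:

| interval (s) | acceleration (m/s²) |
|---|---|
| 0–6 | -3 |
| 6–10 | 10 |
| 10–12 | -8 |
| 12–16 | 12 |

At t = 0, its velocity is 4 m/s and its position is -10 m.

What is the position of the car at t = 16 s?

156 m

On each constant-a segment, Δv = aΔt and Δx = v₀Δt + ½aΔt²; chain segment to segment.
0–6 s: v starts 4 m/s; Δx = 4·6 + ½·-3·6² = -30 m; v ends -14 m/s.
6–10 s: v starts -14 m/s; Δx = -14·4 + ½·10·4² = 24 m; v ends 26 m/s.
10–12 s: v starts 26 m/s; Δx = 26·2 + ½·-8·2² = 36 m; v ends 10 m/s.
12–16 s: v starts 10 m/s; Δx = 10·4 + ½·12·4² = 136 m; v ends 58 m/s.
x(16) = -10 + Σ Δx = 156 m.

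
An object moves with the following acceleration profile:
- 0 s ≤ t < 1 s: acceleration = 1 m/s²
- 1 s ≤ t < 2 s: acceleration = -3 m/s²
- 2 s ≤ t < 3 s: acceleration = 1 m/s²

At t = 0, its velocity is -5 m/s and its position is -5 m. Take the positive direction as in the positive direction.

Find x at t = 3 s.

-21.5 m

On each constant-a segment, Δv = aΔt and Δx = v₀Δt + ½aΔt²; chain segment to segment.
0–1 s: v starts -5 m/s; Δx = -5·1 + ½·1·1² = -4.5 m; v ends -4 m/s.
1–2 s: v starts -4 m/s; Δx = -4·1 + ½·-3·1² = -5.5 m; v ends -7 m/s.
2–3 s: v starts -7 m/s; Δx = -7·1 + ½·1·1² = -6.5 m; v ends -6 m/s.
x(3) = -5 + Σ Δx = -21.5 m.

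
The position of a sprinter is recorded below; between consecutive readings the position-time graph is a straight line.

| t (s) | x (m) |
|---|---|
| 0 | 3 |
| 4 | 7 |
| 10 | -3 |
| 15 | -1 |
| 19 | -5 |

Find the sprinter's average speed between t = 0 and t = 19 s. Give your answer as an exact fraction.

Average speed = (total path length)/(elapsed time); on a piecewise-linear x-t graph the path length is Σ|Δx|.
0–4 s: |Δx| = |7 − 3| = 4 m
4–10 s: |Δx| = |-3 − 7| = 10 m
10–15 s: |Δx| = |-1 − -3| = 2 m
15–19 s: |Δx| = |-5 − -1| = 4 m
Total path = 20 m; average speed = 20/19 = 20/19 m/s.

20/19 m/s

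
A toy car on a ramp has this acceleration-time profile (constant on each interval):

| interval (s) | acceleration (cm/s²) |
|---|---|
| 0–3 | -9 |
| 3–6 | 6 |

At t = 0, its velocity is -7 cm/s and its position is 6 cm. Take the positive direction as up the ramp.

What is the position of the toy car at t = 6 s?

On each constant-a segment, Δv = aΔt and Δx = v₀Δt + ½aΔt²; chain segment to segment.
0–3 s: v starts -7 cm/s; Δx = -7·3 + ½·-9·3² = -61.5 cm; v ends -34 cm/s.
3–6 s: v starts -34 cm/s; Δx = -34·3 + ½·6·3² = -75 cm; v ends -16 cm/s.
x(6) = 6 + Σ Δx = -130.5 cm.

-130.5 cm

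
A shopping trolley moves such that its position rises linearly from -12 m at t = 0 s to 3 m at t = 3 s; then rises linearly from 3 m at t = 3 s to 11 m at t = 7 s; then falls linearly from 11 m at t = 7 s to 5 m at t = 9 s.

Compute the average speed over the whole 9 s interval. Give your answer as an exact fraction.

29/9 m/s

Average speed = (total path length)/(elapsed time); on a piecewise-linear x-t graph the path length is Σ|Δx|.
0–3 s: |Δx| = |3 − -12| = 15 m
3–7 s: |Δx| = |11 − 3| = 8 m
7–9 s: |Δx| = |5 − 11| = 6 m
Total path = 29 m; average speed = 29/9 = 29/9 m/s.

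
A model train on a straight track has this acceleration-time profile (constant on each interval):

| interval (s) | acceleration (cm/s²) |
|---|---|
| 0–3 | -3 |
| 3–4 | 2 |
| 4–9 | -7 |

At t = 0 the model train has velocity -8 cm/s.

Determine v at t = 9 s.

-50 cm/s

Δv equals the area under the a-t graph; then v = v₀ + Δv.
0–3 s: -3 × 3 = -9 cm/s
3–4 s: 2 × 1 = 2 cm/s
4–9 s: -7 × 5 = -35 cm/s
Δv = -42 cm/s, so v(9) = -8 + (-42) = -50 cm/s.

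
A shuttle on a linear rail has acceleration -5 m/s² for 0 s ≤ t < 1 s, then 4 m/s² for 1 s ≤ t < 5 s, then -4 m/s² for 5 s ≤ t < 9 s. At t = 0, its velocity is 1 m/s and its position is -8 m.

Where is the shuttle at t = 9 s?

22.5 m

On each constant-a segment, Δv = aΔt and Δx = v₀Δt + ½aΔt²; chain segment to segment.
0–1 s: v starts 1 m/s; Δx = 1·1 + ½·-5·1² = -1.5 m; v ends -4 m/s.
1–5 s: v starts -4 m/s; Δx = -4·4 + ½·4·4² = 16 m; v ends 12 m/s.
5–9 s: v starts 12 m/s; Δx = 12·4 + ½·-4·4² = 16 m; v ends -4 m/s.
x(9) = -8 + Σ Δx = 22.5 m.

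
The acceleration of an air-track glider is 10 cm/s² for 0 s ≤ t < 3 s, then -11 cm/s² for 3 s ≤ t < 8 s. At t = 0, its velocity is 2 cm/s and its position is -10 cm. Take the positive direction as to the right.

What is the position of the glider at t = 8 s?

63.5 cm

On each constant-a segment, Δv = aΔt and Δx = v₀Δt + ½aΔt²; chain segment to segment.
0–3 s: v starts 2 cm/s; Δx = 2·3 + ½·10·3² = 51 cm; v ends 32 cm/s.
3–8 s: v starts 32 cm/s; Δx = 32·5 + ½·-11·5² = 22.5 cm; v ends -23 cm/s.
x(8) = -10 + Σ Δx = 63.5 cm.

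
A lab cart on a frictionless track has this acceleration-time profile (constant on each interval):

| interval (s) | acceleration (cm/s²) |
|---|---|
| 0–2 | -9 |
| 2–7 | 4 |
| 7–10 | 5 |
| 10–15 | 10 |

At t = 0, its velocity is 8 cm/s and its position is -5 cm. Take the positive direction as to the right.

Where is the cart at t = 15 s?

On each constant-a segment, Δv = aΔt and Δx = v₀Δt + ½aΔt²; chain segment to segment.
0–2 s: v starts 8 cm/s; Δx = 8·2 + ½·-9·2² = -2 cm; v ends -10 cm/s.
2–7 s: v starts -10 cm/s; Δx = -10·5 + ½·4·5² = 0 cm; v ends 10 cm/s.
7–10 s: v starts 10 cm/s; Δx = 10·3 + ½·5·3² = 52.5 cm; v ends 25 cm/s.
10–15 s: v starts 25 cm/s; Δx = 25·5 + ½·10·5² = 250 cm; v ends 75 cm/s.
x(15) = -5 + Σ Δx = 295.5 cm.

295.5 cm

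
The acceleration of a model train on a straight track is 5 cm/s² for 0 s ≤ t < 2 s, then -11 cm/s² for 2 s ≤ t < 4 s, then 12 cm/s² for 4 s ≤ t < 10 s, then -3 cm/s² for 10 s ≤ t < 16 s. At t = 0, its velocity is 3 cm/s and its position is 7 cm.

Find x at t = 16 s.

On each constant-a segment, Δv = aΔt and Δx = v₀Δt + ½aΔt²; chain segment to segment.
0–2 s: v starts 3 cm/s; Δx = 3·2 + ½·5·2² = 16 cm; v ends 13 cm/s.
2–4 s: v starts 13 cm/s; Δx = 13·2 + ½·-11·2² = 4 cm; v ends -9 cm/s.
4–10 s: v starts -9 cm/s; Δx = -9·6 + ½·12·6² = 162 cm; v ends 63 cm/s.
10–16 s: v starts 63 cm/s; Δx = 63·6 + ½·-3·6² = 324 cm; v ends 45 cm/s.
x(16) = 7 + Σ Δx = 513 cm.

513 cm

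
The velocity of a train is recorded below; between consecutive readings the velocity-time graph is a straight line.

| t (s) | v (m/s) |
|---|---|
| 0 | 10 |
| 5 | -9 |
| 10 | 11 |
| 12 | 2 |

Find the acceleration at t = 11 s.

-4.5 m/s²

Acceleration is the slope of the v-t graph on 10–12 s: (2 − 11)/(12 − 10) = -4.5 m/s².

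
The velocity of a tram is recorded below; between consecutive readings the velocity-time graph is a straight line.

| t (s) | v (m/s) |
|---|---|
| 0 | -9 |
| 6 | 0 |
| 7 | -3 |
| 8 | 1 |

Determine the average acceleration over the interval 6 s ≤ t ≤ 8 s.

0.5 m/s²

Average acceleration = Δv/Δt = (1 − 0)/(8 − 6) = 0.5 m/s².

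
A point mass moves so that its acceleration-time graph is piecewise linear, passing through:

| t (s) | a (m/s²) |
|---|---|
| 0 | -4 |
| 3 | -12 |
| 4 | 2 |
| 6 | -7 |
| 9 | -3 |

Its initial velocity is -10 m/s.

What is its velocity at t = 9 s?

Δv equals the area under the a-t graph; then v = v₀ + Δv.
0–3 s: ½(-4 + -12)(3) = -24 m/s
3–4 s: ½(-12 + 2)(1) = -5 m/s
4–6 s: ½(2 + -7)(2) = -5 m/s
6–9 s: ½(-7 + -3)(3) = -15 m/s
Δv = -49 m/s, so v(9) = -10 + (-49) = -59 m/s.

-59 m/s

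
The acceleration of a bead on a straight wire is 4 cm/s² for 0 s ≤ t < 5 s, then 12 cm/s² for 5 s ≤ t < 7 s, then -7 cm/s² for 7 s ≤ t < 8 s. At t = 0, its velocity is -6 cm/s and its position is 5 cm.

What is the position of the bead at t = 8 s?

111.5 cm

On each constant-a segment, Δv = aΔt and Δx = v₀Δt + ½aΔt²; chain segment to segment.
0–5 s: v starts -6 cm/s; Δx = -6·5 + ½·4·5² = 20 cm; v ends 14 cm/s.
5–7 s: v starts 14 cm/s; Δx = 14·2 + ½·12·2² = 52 cm; v ends 38 cm/s.
7–8 s: v starts 38 cm/s; Δx = 38·1 + ½·-7·1² = 34.5 cm; v ends 31 cm/s.
x(8) = 5 + Σ Δx = 111.5 cm.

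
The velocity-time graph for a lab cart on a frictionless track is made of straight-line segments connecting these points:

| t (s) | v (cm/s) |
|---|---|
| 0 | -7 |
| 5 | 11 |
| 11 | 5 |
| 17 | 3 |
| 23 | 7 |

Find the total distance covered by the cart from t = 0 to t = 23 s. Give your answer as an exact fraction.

2261/18 cm

Total distance travelled is ∫|v| dt — sum the magnitudes of each area piece.
0–5 s: v = 0 at t = 35/18 s; triangle areas 245/36 + 605/36 = 425/18 cm
5–11 s: |½(11 + 5)(6)| = 48 cm
11–17 s: |½(5 + 3)(6)| = 24 cm
17–23 s: |½(3 + 7)(6)| = 30 cm
Total distance = 2261/18 cm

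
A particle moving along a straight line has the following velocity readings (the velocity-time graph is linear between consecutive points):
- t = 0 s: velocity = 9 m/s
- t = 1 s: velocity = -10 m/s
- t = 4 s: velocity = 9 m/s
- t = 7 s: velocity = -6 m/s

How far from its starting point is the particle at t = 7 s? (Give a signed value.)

2.5 m

Net displacement equals the area under the velocity-time graph (areas below the axis count negative).
0–1 s: ½(9 + -10)(1) = -0.5 m
1–4 s: ½(-10 + 9)(3) = -1.5 m
4–7 s: ½(9 + -6)(3) = 4.5 m
Net displacement = 2.5 m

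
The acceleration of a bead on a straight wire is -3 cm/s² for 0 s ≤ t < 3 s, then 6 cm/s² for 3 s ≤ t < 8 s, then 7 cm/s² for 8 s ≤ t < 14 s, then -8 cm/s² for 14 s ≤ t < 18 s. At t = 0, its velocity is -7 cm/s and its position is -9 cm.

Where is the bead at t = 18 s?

321.5 cm

On each constant-a segment, Δv = aΔt and Δx = v₀Δt + ½aΔt²; chain segment to segment.
0–3 s: v starts -7 cm/s; Δx = -7·3 + ½·-3·3² = -34.5 cm; v ends -16 cm/s.
3–8 s: v starts -16 cm/s; Δx = -16·5 + ½·6·5² = -5 cm; v ends 14 cm/s.
8–14 s: v starts 14 cm/s; Δx = 14·6 + ½·7·6² = 210 cm; v ends 56 cm/s.
14–18 s: v starts 56 cm/s; Δx = 56·4 + ½·-8·4² = 160 cm; v ends 24 cm/s.
x(18) = -9 + Σ Δx = 321.5 cm.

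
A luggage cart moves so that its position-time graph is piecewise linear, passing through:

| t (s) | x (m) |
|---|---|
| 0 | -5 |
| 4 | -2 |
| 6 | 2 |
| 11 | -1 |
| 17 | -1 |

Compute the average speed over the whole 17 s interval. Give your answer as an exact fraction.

10/17 m/s

Average speed = (total path length)/(elapsed time); on a piecewise-linear x-t graph the path length is Σ|Δx|.
0–4 s: |Δx| = |-2 − -5| = 3 m
4–6 s: |Δx| = |2 − -2| = 4 m
6–11 s: |Δx| = |-1 − 2| = 3 m
11–17 s: |Δx| = |-1 − -1| = 0 m
Total path = 10 m; average speed = 10/17 = 10/17 m/s.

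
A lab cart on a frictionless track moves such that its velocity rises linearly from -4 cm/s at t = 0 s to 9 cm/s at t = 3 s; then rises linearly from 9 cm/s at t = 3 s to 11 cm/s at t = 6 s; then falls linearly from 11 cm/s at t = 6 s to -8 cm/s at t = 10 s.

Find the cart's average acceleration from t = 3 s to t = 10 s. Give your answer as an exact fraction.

-17/7 cm/s²

Average acceleration = Δv/Δt = (-8 − 9)/(10 − 3) = -17/7 cm/s².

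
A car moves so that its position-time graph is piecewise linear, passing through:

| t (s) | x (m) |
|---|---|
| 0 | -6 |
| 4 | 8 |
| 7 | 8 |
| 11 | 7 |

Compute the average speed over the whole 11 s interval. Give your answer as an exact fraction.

Average speed = (total path length)/(elapsed time); on a piecewise-linear x-t graph the path length is Σ|Δx|.
0–4 s: |Δx| = |8 − -6| = 14 m
4–7 s: |Δx| = |8 − 8| = 0 m
7–11 s: |Δx| = |7 − 8| = 1 m
Total path = 15 m; average speed = 15/11 = 15/11 m/s.

15/11 m/s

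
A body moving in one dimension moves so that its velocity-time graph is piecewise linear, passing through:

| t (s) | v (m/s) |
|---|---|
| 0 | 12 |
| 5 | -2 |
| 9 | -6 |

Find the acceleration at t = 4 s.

Acceleration is the slope of the v-t graph on 0–5 s: (-2 − 12)/(5 − 0) = -2.8 m/s².

-2.8 m/s²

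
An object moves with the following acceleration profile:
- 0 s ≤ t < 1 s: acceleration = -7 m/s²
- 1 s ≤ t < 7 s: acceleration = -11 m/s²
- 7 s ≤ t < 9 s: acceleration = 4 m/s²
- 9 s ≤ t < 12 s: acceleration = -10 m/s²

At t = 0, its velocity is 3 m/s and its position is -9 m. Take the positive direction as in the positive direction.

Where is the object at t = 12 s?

-594.5 m

On each constant-a segment, Δv = aΔt and Δx = v₀Δt + ½aΔt²; chain segment to segment.
0–1 s: v starts 3 m/s; Δx = 3·1 + ½·-7·1² = -0.5 m; v ends -4 m/s.
1–7 s: v starts -4 m/s; Δx = -4·6 + ½·-11·6² = -222 m; v ends -70 m/s.
7–9 s: v starts -70 m/s; Δx = -70·2 + ½·4·2² = -132 m; v ends -62 m/s.
9–12 s: v starts -62 m/s; Δx = -62·3 + ½·-10·3² = -231 m; v ends -92 m/s.
x(12) = -9 + Σ Δx = -594.5 m.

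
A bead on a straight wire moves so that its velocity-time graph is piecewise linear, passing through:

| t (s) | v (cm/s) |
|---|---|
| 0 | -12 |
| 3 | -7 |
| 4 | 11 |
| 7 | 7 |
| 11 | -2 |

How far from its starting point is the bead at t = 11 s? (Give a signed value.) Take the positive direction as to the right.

Displacement is the signed area under the v-t curve.
0–3 s: ½(-12 + -7)(3) = -28.5 cm
3–4 s: ½(-7 + 11)(1) = 2 cm
4–7 s: ½(11 + 7)(3) = 27 cm
7–11 s: ½(7 + -2)(4) = 10 cm
Net displacement = 10.5 cm

10.5 cm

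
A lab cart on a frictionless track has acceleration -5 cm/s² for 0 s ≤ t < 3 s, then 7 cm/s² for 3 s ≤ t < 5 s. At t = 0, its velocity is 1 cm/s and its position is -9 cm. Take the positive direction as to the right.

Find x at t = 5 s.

On each constant-a segment, Δv = aΔt and Δx = v₀Δt + ½aΔt²; chain segment to segment.
0–3 s: v starts 1 cm/s; Δx = 1·3 + ½·-5·3² = -19.5 cm; v ends -14 cm/s.
3–5 s: v starts -14 cm/s; Δx = -14·2 + ½·7·2² = -14 cm; v ends 0 cm/s.
x(5) = -9 + Σ Δx = -42.5 cm.

-42.5 cm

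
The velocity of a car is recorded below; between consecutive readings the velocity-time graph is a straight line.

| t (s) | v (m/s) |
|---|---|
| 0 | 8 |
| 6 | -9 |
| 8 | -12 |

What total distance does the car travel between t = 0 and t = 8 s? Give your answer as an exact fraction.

792/17 m

Distance (not displacement) is the total path length: add the absolute areas under v-t.
0–6 s: v = 0 at t = 48/17 s; triangle areas 192/17 + 243/17 = 435/17 m
6–8 s: |½(-9 + -12)(2)| = 21 m
Total distance = 792/17 m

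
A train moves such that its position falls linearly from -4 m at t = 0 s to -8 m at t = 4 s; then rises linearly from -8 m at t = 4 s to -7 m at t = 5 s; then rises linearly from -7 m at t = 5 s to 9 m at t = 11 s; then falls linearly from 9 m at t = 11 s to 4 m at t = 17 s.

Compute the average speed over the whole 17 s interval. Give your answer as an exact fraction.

26/17 m/s

Average speed = (total path length)/(elapsed time); on a piecewise-linear x-t graph the path length is Σ|Δx|.
0–4 s: |Δx| = |-8 − -4| = 4 m
4–5 s: |Δx| = |-7 − -8| = 1 m
5–11 s: |Δx| = |9 − -7| = 16 m
11–17 s: |Δx| = |4 − 9| = 5 m
Total path = 26 m; average speed = 26/17 = 26/17 m/s.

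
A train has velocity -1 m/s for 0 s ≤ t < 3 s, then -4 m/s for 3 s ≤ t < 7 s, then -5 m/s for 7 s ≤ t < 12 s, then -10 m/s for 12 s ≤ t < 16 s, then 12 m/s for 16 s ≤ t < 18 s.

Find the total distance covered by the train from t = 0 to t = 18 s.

108 m

Total distance travelled is ∫|v| dt — sum the magnitudes of each area piece.
0–3 s: |-1| × 3 = 3 m
3–7 s: |-4| × 4 = 16 m
7–12 s: |-5| × 5 = 25 m
12–16 s: |-10| × 4 = 40 m
16–18 s: |12| × 2 = 24 m
Total distance = 108 m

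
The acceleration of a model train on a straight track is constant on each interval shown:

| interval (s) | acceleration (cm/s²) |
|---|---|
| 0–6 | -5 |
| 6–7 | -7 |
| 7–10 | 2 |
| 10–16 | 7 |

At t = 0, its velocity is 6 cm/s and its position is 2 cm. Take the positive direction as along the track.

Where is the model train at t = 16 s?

-187.5 cm

On each constant-a segment, Δv = aΔt and Δx = v₀Δt + ½aΔt²; chain segment to segment.
0–6 s: v starts 6 cm/s; Δx = 6·6 + ½·-5·6² = -54 cm; v ends -24 cm/s.
6–7 s: v starts -24 cm/s; Δx = -24·1 + ½·-7·1² = -27.5 cm; v ends -31 cm/s.
7–10 s: v starts -31 cm/s; Δx = -31·3 + ½·2·3² = -84 cm; v ends -25 cm/s.
10–16 s: v starts -25 cm/s; Δx = -25·6 + ½·7·6² = -24 cm; v ends 17 cm/s.
x(16) = 2 + Σ Δx = -187.5 cm.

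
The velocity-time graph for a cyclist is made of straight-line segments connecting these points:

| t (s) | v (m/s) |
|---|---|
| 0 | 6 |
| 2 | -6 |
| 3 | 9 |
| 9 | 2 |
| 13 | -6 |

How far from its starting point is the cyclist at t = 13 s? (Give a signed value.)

Net displacement equals the area under the velocity-time graph (areas below the axis count negative).
0–2 s: ½(6 + -6)(2) = 0 m
2–3 s: ½(-6 + 9)(1) = 1.5 m
3–9 s: ½(9 + 2)(6) = 33 m
9–13 s: ½(2 + -6)(4) = -8 m
Net displacement = 26.5 m

26.5 m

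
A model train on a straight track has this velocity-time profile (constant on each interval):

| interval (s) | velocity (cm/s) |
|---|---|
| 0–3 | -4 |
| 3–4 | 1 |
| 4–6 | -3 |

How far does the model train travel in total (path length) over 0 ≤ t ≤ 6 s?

19 cm

Total distance travelled is ∫|v| dt — sum the magnitudes of each area piece.
0–3 s: |-4| × 3 = 12 cm
3–4 s: |1| × 1 = 1 cm
4–6 s: |-3| × 2 = 6 cm
Total distance = 19 cm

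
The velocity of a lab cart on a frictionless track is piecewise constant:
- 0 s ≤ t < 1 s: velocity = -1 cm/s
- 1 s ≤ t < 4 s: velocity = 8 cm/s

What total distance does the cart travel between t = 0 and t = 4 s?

25 cm

Distance (not displacement) is the total path length: add the absolute areas under v-t.
0–1 s: |-1| × 1 = 1 cm
1–4 s: |8| × 3 = 24 cm
Total distance = 25 cm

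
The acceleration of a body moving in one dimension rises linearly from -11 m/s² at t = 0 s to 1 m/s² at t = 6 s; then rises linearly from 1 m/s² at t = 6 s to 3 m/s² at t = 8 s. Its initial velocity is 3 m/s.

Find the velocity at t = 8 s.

Δv equals the area under the a-t graph; then v = v₀ + Δv.
0–6 s: ½(-11 + 1)(6) = -30 m/s
6–8 s: ½(1 + 3)(2) = 4 m/s
Δv = -26 m/s, so v(8) = 3 + (-26) = -23 m/s.

-23 m/s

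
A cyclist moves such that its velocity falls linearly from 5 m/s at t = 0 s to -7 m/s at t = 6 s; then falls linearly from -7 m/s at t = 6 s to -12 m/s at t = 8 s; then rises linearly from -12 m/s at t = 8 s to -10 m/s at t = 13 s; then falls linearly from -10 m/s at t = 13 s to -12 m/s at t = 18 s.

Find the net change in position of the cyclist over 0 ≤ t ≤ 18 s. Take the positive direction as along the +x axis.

Displacement is the signed area under the v-t curve.
0–6 s: ½(5 + -7)(6) = -6 m
6–8 s: ½(-7 + -12)(2) = -19 m
8–13 s: ½(-12 + -10)(5) = -55 m
13–18 s: ½(-10 + -12)(5) = -55 m
Net displacement = -135 m

-135 m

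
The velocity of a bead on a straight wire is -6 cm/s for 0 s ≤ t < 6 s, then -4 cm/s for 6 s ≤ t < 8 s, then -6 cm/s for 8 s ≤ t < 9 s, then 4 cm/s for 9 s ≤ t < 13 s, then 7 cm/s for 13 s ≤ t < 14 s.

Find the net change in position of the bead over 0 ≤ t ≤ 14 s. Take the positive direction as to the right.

Net displacement equals the area under the velocity-time graph (areas below the axis count negative).
0–6 s: -6 × 6 = -36 cm
6–8 s: -4 × 2 = -8 cm
8–9 s: -6 × 1 = -6 cm
9–13 s: 4 × 4 = 16 cm
13–14 s: 7 × 1 = 7 cm
Net displacement = -27 cm

-27 cm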